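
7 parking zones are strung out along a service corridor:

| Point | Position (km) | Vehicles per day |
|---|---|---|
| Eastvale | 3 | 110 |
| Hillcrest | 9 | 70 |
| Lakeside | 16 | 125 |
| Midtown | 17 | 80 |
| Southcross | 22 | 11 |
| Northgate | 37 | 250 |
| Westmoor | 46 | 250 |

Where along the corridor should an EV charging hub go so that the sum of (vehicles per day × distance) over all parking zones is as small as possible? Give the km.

For a sum of weighted absolute distances on a line, the optimum is the weighted median (not the mean). Total weight W = 896; half-weight = 448.
Sort by position and accumulate weight:
  km 3 (Eastvale, w=110) → cum 110
  km 9 (Hillcrest, w=70) → cum 180
  km 16 (Lakeside, w=125) → cum 305
  km 17 (Midtown, w=80) → cum 385
  km 22 (Southcross, w=11) → cum 396
  km 37 (Northgate, w=250) → cum 646  ≥ 448 → median here
  km 46 (Westmoor, w=250) → cum 896
Optimal location: km 37.

x = 37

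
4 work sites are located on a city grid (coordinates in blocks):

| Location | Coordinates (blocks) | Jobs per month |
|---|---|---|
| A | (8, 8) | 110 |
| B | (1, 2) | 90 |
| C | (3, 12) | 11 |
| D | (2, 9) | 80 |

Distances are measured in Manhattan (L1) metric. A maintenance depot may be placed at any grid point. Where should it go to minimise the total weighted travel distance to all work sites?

(2, 8)

Manhattan distance separates: Σwᵢ(|x−xᵢ|+|y−yᵢ|) = Σwᵢ|x−xᵢ| + Σwᵢ|y−yᵢ|, so x and y are optimised independently as 1-D weighted medians.
Total weight W = 291; half = 145.5.
x-coordinate, sorted with cumulative weight:
  x=1 (B, w=90) cum 90
  x=2 (D, w=80) cum 170  ← median
  x=3 (C, w=11) cum 181
  x=8 (A, w=110) cum 291
⇒ x* = 2
y-coordinate, sorted with cumulative weight:
  y=2 (B, w=90) cum 90
  y=8 (A, w=110) cum 200  ← median
  y=9 (D, w=80) cum 280
  y=12 (C, w=11) cum 291
⇒ y* = 8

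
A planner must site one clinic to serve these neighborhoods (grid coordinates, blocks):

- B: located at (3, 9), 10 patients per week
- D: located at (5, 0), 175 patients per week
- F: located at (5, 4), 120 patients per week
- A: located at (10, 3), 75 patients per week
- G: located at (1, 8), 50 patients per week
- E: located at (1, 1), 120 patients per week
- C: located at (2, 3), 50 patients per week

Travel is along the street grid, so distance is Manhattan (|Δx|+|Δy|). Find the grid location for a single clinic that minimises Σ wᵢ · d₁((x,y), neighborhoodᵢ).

Manhattan distance separates: Σwᵢ(|x−xᵢ|+|y−yᵢ|) = Σwᵢ|x−xᵢ| + Σwᵢ|y−yᵢ|, so x and y are optimised independently as 1-D weighted medians.
Total weight W = 600; half = 300.
x-coordinate, sorted with cumulative weight:
  x=1 (G, w=50) cum 50
  x=1 (E, w=120) cum 170
  x=2 (C, w=50) cum 220
  x=3 (B, w=10) cum 230
  x=5 (D, w=175) cum 405  ← median
  x=5 (F, w=120) cum 525
  x=10 (A, w=75) cum 600
⇒ x* = 5
y-coordinate, sorted with cumulative weight:
  y=0 (D, w=175) cum 175
  y=1 (E, w=120) cum 295
  y=3 (A, w=75) cum 370  ← median
  y=3 (C, w=50) cum 420
  y=4 (F, w=120) cum 540
  y=8 (G, w=50) cum 590
  y=9 (B, w=10) cum 600
⇒ y* = 3

(5, 3)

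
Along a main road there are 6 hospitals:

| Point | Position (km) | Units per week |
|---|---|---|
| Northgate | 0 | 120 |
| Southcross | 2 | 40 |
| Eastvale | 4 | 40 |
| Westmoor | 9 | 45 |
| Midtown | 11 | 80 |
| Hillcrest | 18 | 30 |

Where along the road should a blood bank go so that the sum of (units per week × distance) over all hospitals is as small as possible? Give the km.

x = 4

For a sum of weighted absolute distances on a line, the optimum is the weighted median (not the mean). Total weight W = 355; half-weight = 177.5.
Sort by position and accumulate weight:
  km 0 (Northgate, w=120) → cum 120
  km 2 (Southcross, w=40) → cum 160
  km 4 (Eastvale, w=40) → cum 200  ≥ 177.5 → median here
  km 9 (Westmoor, w=45) → cum 245
  km 11 (Midtown, w=80) → cum 325
  km 18 (Hillcrest, w=30) → cum 355
Optimal location: km 4.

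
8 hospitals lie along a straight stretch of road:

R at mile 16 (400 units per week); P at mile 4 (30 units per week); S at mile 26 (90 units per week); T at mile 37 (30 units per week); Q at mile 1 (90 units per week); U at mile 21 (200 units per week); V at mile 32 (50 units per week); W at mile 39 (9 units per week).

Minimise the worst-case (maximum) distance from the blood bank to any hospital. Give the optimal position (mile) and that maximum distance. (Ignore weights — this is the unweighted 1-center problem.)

The 1-center on a line is the midpoint of the two extreme points: leftmost at 1, rightmost at 39.
Optimal location = (1 + 39)/2 = 20; maximum distance = (39 − 1)/2 = 19.

location 20, max distance 19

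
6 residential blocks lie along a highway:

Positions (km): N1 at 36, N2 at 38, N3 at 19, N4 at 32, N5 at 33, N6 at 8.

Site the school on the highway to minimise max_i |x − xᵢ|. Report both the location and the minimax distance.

The 1-center on a line is the midpoint of the two extreme points: leftmost at 8, rightmost at 38.
Optimal location = (8 + 38)/2 = 23; maximum distance = (38 − 8)/2 = 15.

location 23, max distance 15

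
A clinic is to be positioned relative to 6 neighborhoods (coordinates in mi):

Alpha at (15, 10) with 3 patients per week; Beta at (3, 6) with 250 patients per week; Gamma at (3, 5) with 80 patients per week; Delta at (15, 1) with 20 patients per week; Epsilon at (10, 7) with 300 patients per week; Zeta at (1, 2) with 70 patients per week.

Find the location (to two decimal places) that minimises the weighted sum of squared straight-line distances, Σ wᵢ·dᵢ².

The minimiser of Σwᵢ‖p−pᵢ‖² is the weighted centroid p* = (Σwᵢpᵢ)/(Σwᵢ).
Σwᵢ = 723.
Σwᵢxᵢ = 3·15 + 250·3 + 80·3 + 20·15 + 300·10 + 70·1 = 4405.
Σwᵢyᵢ = 3·10 + 250·6 + 80·5 + 20·1 + 300·7 + 70·2 = 4190.
x* = 4405/723 = 6.09, y* = 4190/723 = 5.80.

(6.09, 5.80)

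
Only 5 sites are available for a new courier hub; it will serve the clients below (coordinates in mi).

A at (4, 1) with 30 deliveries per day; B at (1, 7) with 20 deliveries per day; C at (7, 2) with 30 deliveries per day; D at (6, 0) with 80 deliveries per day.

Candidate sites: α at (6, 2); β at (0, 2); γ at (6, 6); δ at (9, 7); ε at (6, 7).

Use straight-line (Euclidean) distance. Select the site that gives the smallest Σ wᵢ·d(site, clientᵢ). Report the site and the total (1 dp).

Total weighted distance at each candidate:
  α (6, 2): total = 398.5
  β (0, 2): total = 941.6
  γ (6, 6): total = 867.2
  δ (9, 7): total = 1165.1
  ε (6, 7): total = 1002.7
Minimum is at α with total 398.5 mi.

α, total 398.5 mi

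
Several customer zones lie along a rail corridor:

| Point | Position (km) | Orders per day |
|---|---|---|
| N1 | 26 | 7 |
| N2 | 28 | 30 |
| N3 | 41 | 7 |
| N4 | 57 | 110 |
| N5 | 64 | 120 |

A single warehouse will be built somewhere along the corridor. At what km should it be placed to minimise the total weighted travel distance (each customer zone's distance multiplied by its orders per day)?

For a sum of weighted absolute distances on a line, the optimum is the weighted median (not the mean). Total weight W = 274; half-weight = 137.
Sort by position and accumulate weight:
  km 26 (N1, w=7) → cum 7
  km 28 (N2, w=30) → cum 37
  km 41 (N3, w=7) → cum 44
  km 57 (N4, w=110) → cum 154  ≥ 137 → median here
  km 64 (N5, w=120) → cum 274
Optimal location: km 57.

x = 57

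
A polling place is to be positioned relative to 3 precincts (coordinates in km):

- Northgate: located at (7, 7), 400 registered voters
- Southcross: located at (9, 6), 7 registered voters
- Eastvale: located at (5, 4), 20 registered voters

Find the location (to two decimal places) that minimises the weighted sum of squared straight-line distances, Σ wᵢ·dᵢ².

(6.94, 6.84)

The minimiser of Σwᵢ‖p−pᵢ‖² is the weighted centroid p* = (Σwᵢpᵢ)/(Σwᵢ).
Σwᵢ = 427.
Σwᵢxᵢ = 400·7 + 7·9 + 20·5 = 2963.
Σwᵢyᵢ = 400·7 + 7·6 + 20·4 = 2922.
x* = 2963/427 = 6.94, y* = 2922/427 = 6.84.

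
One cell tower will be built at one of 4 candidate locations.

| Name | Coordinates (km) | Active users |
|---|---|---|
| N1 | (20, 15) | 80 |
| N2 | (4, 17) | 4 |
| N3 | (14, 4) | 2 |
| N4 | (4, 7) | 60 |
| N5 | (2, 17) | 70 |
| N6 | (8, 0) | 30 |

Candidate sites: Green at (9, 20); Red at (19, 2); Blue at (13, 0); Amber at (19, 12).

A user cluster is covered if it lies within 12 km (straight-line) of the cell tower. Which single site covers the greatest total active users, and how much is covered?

Blue, covering 92

Coverage radius r = 12 km; a point is covered iff (Δx)²+(Δy)² ≤ 12² = 144.
  Green (9, 20): covers {N2, N5} → 74
  Red (19, 2): covers {N3, N6} → 32
  Blue (13, 0): covers {N3, N4, N6} → 92
  Amber (19, 12): covers {N1, N3} → 82
Maximum coverage at Blue: 92 active users.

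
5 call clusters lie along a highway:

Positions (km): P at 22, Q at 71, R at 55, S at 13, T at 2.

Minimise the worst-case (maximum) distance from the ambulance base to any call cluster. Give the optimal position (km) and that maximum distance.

location 36.5, max distance 34.5

The 1-center on a line is the midpoint of the two extreme points: leftmost at 2, rightmost at 71.
Optimal location = (2 + 71)/2 = 36.5; maximum distance = (71 − 2)/2 = 34.5.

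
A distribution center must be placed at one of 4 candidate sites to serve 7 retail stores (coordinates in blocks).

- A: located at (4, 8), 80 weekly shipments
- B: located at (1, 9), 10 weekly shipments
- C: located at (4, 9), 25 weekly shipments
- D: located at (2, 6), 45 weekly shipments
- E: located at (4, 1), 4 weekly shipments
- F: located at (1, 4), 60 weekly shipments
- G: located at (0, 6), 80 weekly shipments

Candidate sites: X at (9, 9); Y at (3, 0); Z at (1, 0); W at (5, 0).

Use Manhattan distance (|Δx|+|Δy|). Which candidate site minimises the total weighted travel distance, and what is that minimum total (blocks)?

Total weighted distance at each candidate:
  X (9, 9): total = 2927
  Y (3, 0): total = 2483
  Z (1, 0): total = 2401
  W (5, 0): total = 2873
Minimum is at Z with total 2401 blocks.

Z, total 2401 blocks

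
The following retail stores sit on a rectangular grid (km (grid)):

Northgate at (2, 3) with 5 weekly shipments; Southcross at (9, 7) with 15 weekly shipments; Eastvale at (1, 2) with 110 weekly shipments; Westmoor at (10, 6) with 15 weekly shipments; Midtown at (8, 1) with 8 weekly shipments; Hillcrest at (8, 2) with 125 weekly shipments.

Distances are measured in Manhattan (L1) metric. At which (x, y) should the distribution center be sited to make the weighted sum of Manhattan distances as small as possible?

Manhattan distance separates: Σwᵢ(|x−xᵢ|+|y−yᵢ|) = Σwᵢ|x−xᵢ| + Σwᵢ|y−yᵢ|, so x and y are optimised independently as 1-D weighted medians.
Total weight W = 278; half = 139.
x-coordinate, sorted with cumulative weight:
  x=1 (Eastvale, w=110) cum 110
  x=2 (Northgate, w=5) cum 115
  x=8 (Midtown, w=8) cum 123
  x=8 (Hillcrest, w=125) cum 248  ← median
  x=9 (Southcross, w=15) cum 263
  x=10 (Westmoor, w=15) cum 278
⇒ x* = 8
y-coordinate, sorted with cumulative weight:
  y=1 (Midtown, w=8) cum 8
  y=2 (Eastvale, w=110) cum 118
  y=2 (Hillcrest, w=125) cum 243  ← median
  y=3 (Northgate, w=5) cum 248
  y=6 (Westmoor, w=15) cum 263
  y=7 (Southcross, w=15) cum 278
⇒ y* = 2

(8, 2)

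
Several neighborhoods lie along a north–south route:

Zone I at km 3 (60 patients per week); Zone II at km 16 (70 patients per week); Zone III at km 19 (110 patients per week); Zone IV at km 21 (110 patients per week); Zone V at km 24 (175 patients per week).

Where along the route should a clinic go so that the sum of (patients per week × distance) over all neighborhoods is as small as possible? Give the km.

x = 21

For a sum of weighted absolute distances on a line, the optimum is the weighted median (not the mean). Total weight W = 525; half-weight = 262.5.
Sort by position and accumulate weight:
  km 3 (Zone I, w=60) → cum 60
  km 16 (Zone II, w=70) → cum 130
  km 19 (Zone III, w=110) → cum 240
  km 21 (Zone IV, w=110) → cum 350  ≥ 262.5 → median here
  km 24 (Zone V, w=175) → cum 525
Optimal location: km 21.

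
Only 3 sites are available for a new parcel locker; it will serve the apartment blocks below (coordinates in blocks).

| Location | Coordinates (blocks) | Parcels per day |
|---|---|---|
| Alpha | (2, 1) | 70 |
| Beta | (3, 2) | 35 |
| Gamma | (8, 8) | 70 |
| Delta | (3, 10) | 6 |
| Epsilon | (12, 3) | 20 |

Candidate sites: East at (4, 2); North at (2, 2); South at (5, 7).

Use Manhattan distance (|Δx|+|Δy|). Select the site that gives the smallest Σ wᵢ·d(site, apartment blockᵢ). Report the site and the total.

East, total 1179 blocks

Total weighted distance at each candidate:
  East (4, 2): total = 1179
  North (2, 2): total = 1219
  South (5, 7): total = 1405
Minimum is at East with total 1179 blocks.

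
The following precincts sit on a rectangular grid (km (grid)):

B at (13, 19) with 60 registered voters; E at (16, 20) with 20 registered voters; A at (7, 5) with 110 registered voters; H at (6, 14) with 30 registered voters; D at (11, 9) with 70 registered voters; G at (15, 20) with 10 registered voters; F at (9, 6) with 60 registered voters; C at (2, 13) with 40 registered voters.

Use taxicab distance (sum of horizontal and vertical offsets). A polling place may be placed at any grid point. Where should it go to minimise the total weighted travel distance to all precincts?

Manhattan distance separates: Σwᵢ(|x−xᵢ|+|y−yᵢ|) = Σwᵢ|x−xᵢ| + Σwᵢ|y−yᵢ|, so x and y are optimised independently as 1-D weighted medians.
Total weight W = 400; half = 200.
x-coordinate, sorted with cumulative weight:
  x=2 (C, w=40) cum 40
  x=6 (H, w=30) cum 70
  x=7 (A, w=110) cum 180
  x=9 (F, w=60) cum 240  ← median
  x=11 (D, w=70) cum 310
  x=13 (B, w=60) cum 370
  x=15 (G, w=10) cum 380
  x=16 (E, w=20) cum 400
⇒ x* = 9
y-coordinate, sorted with cumulative weight:
  y=5 (A, w=110) cum 110
  y=6 (F, w=60) cum 170
  y=9 (D, w=70) cum 240  ← median
  y=13 (C, w=40) cum 280
  y=14 (H, w=30) cum 310
  y=19 (B, w=60) cum 370
  y=20 (E, w=20) cum 390
  y=20 (G, w=10) cum 400
⇒ y* = 9

(9, 9)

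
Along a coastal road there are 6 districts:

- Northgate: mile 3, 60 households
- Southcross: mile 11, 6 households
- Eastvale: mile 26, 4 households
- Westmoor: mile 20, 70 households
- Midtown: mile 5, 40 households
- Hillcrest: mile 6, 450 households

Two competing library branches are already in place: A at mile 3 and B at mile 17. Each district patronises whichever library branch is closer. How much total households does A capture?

The indifferent point is the midpoint (3+17)/2 = 10; districts left of it (closer to A at 3) go to A, those right go to B.
  Northgate at 3 (w=60) → A
  Midtown at 5 (w=40) → A
  Hillcrest at 6 (w=450) → A
  Southcross at 11 (w=6) → B
  Westmoor at 20 (w=70) → B
  Eastvale at 26 (w=4) → B
A captures 550; B captures 80.

550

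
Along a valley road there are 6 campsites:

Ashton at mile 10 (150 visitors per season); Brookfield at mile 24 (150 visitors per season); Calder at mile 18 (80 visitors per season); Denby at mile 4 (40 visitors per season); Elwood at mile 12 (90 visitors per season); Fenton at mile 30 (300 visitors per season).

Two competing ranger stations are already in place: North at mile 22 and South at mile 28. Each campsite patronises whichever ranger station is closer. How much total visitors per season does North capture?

510

The indifferent point is the midpoint (22+28)/2 = 25; campsites left of it (closer to North at 22) go to North, those right go to South.
  Denby at 4 (w=40) → North
  Ashton at 10 (w=150) → North
  Elwood at 12 (w=90) → North
  Calder at 18 (w=80) → North
  Brookfield at 24 (w=150) → North
  Fenton at 30 (w=300) → South
North captures 510; South captures 300.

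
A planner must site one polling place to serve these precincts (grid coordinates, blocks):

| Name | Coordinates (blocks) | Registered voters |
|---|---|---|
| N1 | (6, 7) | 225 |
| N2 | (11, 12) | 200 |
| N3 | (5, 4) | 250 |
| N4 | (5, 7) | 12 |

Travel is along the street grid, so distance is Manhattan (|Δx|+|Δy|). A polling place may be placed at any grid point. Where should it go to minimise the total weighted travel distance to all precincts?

(6, 7)

Manhattan distance separates: Σwᵢ(|x−xᵢ|+|y−yᵢ|) = Σwᵢ|x−xᵢ| + Σwᵢ|y−yᵢ|, so x and y are optimised independently as 1-D weighted medians.
Total weight W = 687; half = 343.5.
x-coordinate, sorted with cumulative weight:
  x=5 (N3, w=250) cum 250
  x=5 (N4, w=12) cum 262
  x=6 (N1, w=225) cum 487  ← median
  x=11 (N2, w=200) cum 687
⇒ x* = 6
y-coordinate, sorted with cumulative weight:
  y=4 (N3, w=250) cum 250
  y=7 (N1, w=225) cum 475  ← median
  y=7 (N4, w=12) cum 487
  y=12 (N2, w=200) cum 687
⇒ y* = 7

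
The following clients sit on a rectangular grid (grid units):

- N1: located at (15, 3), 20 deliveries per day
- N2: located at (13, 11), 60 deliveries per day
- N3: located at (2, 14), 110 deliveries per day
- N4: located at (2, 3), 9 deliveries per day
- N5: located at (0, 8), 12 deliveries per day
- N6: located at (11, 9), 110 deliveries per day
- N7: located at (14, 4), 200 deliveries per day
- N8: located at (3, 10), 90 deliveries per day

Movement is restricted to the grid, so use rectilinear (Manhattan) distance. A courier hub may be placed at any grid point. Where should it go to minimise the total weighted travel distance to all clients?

(11, 9)

Manhattan distance separates: Σwᵢ(|x−xᵢ|+|y−yᵢ|) = Σwᵢ|x−xᵢ| + Σwᵢ|y−yᵢ|, so x and y are optimised independently as 1-D weighted medians.
Total weight W = 611; half = 305.5.
x-coordinate, sorted with cumulative weight:
  x=0 (N5, w=12) cum 12
  x=2 (N3, w=110) cum 122
  x=2 (N4, w=9) cum 131
  x=3 (N8, w=90) cum 221
  x=11 (N6, w=110) cum 331  ← median
  x=13 (N2, w=60) cum 391
  x=14 (N7, w=200) cum 591
  x=15 (N1, w=20) cum 611
⇒ x* = 11
y-coordinate, sorted with cumulative weight:
  y=3 (N1, w=20) cum 20
  y=3 (N4, w=9) cum 29
  y=4 (N7, w=200) cum 229
  y=8 (N5, w=12) cum 241
  y=9 (N6, w=110) cum 351  ← median
  y=10 (N8, w=90) cum 441
  y=11 (N2, w=60) cum 501
  y=14 (N3, w=110) cum 611
⇒ y* = 9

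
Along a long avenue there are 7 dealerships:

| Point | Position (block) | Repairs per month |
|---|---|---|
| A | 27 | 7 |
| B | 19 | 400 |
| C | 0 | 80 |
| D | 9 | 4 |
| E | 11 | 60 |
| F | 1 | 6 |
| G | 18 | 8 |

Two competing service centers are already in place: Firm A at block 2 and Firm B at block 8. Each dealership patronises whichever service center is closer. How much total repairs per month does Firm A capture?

86

The indifferent point is the midpoint (2+8)/2 = 5; dealerships left of it (closer to Firm A at 2) go to Firm A, those right go to Firm B.
  C at 0 (w=80) → Firm A
  F at 1 (w=6) → Firm A
  D at 9 (w=4) → Firm B
  E at 11 (w=60) → Firm B
  G at 18 (w=8) → Firm B
  B at 19 (w=400) → Firm B
  A at 27 (w=7) → Firm B
Firm A captures 86; Firm B captures 479.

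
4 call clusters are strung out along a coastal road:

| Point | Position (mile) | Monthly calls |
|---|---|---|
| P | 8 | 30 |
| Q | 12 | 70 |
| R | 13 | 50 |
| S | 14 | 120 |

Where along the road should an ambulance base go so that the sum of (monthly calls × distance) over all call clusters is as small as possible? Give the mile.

x = 13

For a sum of weighted absolute distances on a line, the optimum is the weighted median (not the mean). Total weight W = 270; half-weight = 135.
Sort by position and accumulate weight:
  mile 8 (P, w=30) → cum 30
  mile 12 (Q, w=70) → cum 100
  mile 13 (R, w=50) → cum 150  ≥ 135 → median here
  mile 14 (S, w=120) → cum 270
Optimal location: mile 13.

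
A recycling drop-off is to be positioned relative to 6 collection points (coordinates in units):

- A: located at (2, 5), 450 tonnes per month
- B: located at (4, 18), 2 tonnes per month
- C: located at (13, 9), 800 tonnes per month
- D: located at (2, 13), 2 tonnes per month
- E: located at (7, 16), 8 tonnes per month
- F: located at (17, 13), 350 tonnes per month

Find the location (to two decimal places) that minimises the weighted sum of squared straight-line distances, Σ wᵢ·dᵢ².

The minimiser of Σwᵢ‖p−pᵢ‖² is the weighted centroid p* = (Σwᵢpᵢ)/(Σwᵢ).
Σwᵢ = 1612.
Σwᵢxᵢ = 450·2 + 2·4 + 800·13 + 2·2 + 8·7 + 350·17 = 17318.
Σwᵢyᵢ = 450·5 + 2·18 + 800·9 + 2·13 + 8·16 + 350·13 = 14190.
x* = 17318/1612 = 10.74, y* = 14190/1612 = 8.80.

(10.74, 8.80)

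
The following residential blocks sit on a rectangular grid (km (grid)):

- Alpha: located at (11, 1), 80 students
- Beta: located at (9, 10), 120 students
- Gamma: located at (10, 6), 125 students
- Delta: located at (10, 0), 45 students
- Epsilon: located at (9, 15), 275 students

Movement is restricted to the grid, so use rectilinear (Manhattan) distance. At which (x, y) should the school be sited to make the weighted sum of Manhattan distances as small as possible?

Manhattan distance separates: Σwᵢ(|x−xᵢ|+|y−yᵢ|) = Σwᵢ|x−xᵢ| + Σwᵢ|y−yᵢ|, so x and y are optimised independently as 1-D weighted medians.
Total weight W = 645; half = 322.5.
x-coordinate, sorted with cumulative weight:
  x=9 (Beta, w=120) cum 120
  x=9 (Epsilon, w=275) cum 395  ← median
  x=10 (Gamma, w=125) cum 520
  x=10 (Delta, w=45) cum 565
  x=11 (Alpha, w=80) cum 645
⇒ x* = 9
y-coordinate, sorted with cumulative weight:
  y=0 (Delta, w=45) cum 45
  y=1 (Alpha, w=80) cum 125
  y=6 (Gamma, w=125) cum 250
  y=10 (Beta, w=120) cum 370  ← median
  y=15 (Epsilon, w=275) cum 645
⇒ y* = 10

(9, 10)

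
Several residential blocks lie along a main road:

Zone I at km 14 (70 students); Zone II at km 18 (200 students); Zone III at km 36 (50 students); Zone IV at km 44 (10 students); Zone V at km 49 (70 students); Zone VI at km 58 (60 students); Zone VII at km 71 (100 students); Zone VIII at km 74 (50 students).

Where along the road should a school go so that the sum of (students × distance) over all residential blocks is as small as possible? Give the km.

For a sum of weighted absolute distances on a line, the optimum is the weighted median (not the mean). Total weight W = 610; half-weight = 305.
Sort by position and accumulate weight:
  km 14 (Zone I, w=70) → cum 70
  km 18 (Zone II, w=200) → cum 270
  km 36 (Zone III, w=50) → cum 320  ≥ 305 → median here
  km 44 (Zone IV, w=10) → cum 330
  km 49 (Zone V, w=70) → cum 400
  km 58 (Zone VI, w=60) → cum 460
  km 71 (Zone VII, w=100) → cum 560
  km 74 (Zone VIII, w=50) → cum 610
Optimal location: km 36.

x = 36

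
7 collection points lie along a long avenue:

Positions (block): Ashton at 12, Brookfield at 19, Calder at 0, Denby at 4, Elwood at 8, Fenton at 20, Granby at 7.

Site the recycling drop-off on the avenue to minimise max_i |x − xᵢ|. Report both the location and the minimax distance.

The 1-center on a line is the midpoint of the two extreme points: leftmost at 0, rightmost at 20.
Optimal location = (0 + 20)/2 = 10; maximum distance = (20 − 0)/2 = 10.

location 10, max distance 10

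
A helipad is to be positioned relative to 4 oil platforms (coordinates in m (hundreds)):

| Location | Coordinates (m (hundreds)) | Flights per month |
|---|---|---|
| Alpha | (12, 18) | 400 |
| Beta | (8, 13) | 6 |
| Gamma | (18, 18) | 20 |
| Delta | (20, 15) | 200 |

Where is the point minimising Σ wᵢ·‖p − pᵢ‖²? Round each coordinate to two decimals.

(14.71, 16.99)

The minimiser of Σwᵢ‖p−pᵢ‖² is the weighted centroid p* = (Σwᵢpᵢ)/(Σwᵢ).
Σwᵢ = 626.
Σwᵢxᵢ = 400·12 + 6·8 + 20·18 + 200·20 = 9208.
Σwᵢyᵢ = 400·18 + 6·13 + 20·18 + 200·15 = 10638.
x* = 9208/626 = 14.71, y* = 10638/626 = 16.99.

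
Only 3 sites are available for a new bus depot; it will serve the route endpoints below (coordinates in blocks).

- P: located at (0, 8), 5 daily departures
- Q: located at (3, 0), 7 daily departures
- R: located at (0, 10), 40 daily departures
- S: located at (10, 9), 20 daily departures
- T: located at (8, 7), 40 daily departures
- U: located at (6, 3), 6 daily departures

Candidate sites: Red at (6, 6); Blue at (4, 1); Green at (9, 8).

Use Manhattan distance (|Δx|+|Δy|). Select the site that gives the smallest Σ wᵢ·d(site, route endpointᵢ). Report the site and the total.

Green, total 751 blocks

Total weighted distance at each candidate:
  Red (6, 6): total = 781
  Blue (4, 1): total = 1293
  Green (9, 8): total = 751
Minimum is at Green with total 751 blocks.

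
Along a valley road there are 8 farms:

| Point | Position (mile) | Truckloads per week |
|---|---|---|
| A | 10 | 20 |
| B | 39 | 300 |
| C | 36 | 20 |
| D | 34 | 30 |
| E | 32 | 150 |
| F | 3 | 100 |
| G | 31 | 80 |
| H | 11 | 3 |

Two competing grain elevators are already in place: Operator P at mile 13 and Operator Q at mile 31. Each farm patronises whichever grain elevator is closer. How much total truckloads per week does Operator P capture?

123

The indifferent point is the midpoint (13+31)/2 = 22; farms left of it (closer to Operator P at 13) go to Operator P, those right go to Operator Q.
  F at 3 (w=100) → Operator P
  A at 10 (w=20) → Operator P
  H at 11 (w=3) → Operator P
  G at 31 (w=80) → Operator Q
  E at 32 (w=150) → Operator Q
  D at 34 (w=30) → Operator Q
  C at 36 (w=20) → Operator Q
  B at 39 (w=300) → Operator Q
Operator P captures 123; Operator Q captures 580.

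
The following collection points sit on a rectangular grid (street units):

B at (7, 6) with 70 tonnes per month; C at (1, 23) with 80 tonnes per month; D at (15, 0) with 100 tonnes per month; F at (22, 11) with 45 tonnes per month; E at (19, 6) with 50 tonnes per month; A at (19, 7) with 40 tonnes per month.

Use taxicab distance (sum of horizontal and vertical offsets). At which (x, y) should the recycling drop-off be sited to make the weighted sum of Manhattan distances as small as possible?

Manhattan distance separates: Σwᵢ(|x−xᵢ|+|y−yᵢ|) = Σwᵢ|x−xᵢ| + Σwᵢ|y−yᵢ|, so x and y are optimised independently as 1-D weighted medians.
Total weight W = 385; half = 192.5.
x-coordinate, sorted with cumulative weight:
  x=1 (C, w=80) cum 80
  x=7 (B, w=70) cum 150
  x=15 (D, w=100) cum 250  ← median
  x=19 (E, w=50) cum 300
  x=19 (A, w=40) cum 340
  x=22 (F, w=45) cum 385
⇒ x* = 15
y-coordinate, sorted with cumulative weight:
  y=0 (D, w=100) cum 100
  y=6 (B, w=70) cum 170
  y=6 (E, w=50) cum 220  ← median
  y=7 (A, w=40) cum 260
  y=11 (F, w=45) cum 305
  y=23 (C, w=80) cum 385
⇒ y* = 6

(15, 6)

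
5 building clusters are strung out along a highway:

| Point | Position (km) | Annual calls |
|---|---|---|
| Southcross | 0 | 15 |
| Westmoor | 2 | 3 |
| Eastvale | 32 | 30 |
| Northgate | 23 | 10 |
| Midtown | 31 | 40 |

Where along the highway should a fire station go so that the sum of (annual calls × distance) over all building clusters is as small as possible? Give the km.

For a sum of weighted absolute distances on a line, the optimum is the weighted median (not the mean). Total weight W = 98; half-weight = 49.
Sort by position and accumulate weight:
  km 0 (Southcross, w=15) → cum 15
  km 2 (Westmoor, w=3) → cum 18
  km 23 (Northgate, w=10) → cum 28
  km 31 (Midtown, w=40) → cum 68  ≥ 49 → median here
  km 32 (Eastvale, w=30) → cum 98
Optimal location: km 31.

x = 31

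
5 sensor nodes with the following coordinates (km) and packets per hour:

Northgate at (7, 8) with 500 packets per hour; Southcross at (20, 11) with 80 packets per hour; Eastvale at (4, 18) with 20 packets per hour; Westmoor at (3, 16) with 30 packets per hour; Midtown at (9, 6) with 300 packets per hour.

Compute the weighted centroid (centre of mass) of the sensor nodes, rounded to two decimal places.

(8.57, 8.09)

The minimiser of Σwᵢ‖p−pᵢ‖² is the weighted centroid p* = (Σwᵢpᵢ)/(Σwᵢ).
Σwᵢ = 930.
Σwᵢxᵢ = 500·7 + 80·20 + 20·4 + 30·3 + 300·9 = 7970.
Σwᵢyᵢ = 500·8 + 80·11 + 20·18 + 30·16 + 300·6 = 7520.
x* = 7970/930 = 8.57, y* = 7520/930 = 8.09.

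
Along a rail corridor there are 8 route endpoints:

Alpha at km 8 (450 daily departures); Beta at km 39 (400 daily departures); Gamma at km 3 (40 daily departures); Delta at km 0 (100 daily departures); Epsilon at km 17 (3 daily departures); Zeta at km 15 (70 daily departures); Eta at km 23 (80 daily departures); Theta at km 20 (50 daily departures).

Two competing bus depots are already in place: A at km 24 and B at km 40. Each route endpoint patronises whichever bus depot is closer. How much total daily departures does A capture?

793

The indifferent point is the midpoint (24+40)/2 = 32; route endpoints left of it (closer to A at 24) go to A, those right go to B.
  Delta at 0 (w=100) → A
  Gamma at 3 (w=40) → A
  Alpha at 8 (w=450) → A
  Zeta at 15 (w=70) → A
  Epsilon at 17 (w=3) → A
  Theta at 20 (w=50) → A
  Eta at 23 (w=80) → A
  Beta at 39 (w=400) → B
A captures 793; B captures 400.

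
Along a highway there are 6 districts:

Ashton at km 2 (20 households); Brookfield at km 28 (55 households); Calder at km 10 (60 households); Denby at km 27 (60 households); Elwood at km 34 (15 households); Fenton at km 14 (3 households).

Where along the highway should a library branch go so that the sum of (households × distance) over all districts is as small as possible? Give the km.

x = 27

For a sum of weighted absolute distances on a line, the optimum is the weighted median (not the mean). Total weight W = 213; half-weight = 106.5.
Sort by position and accumulate weight:
  km 2 (Ashton, w=20) → cum 20
  km 10 (Calder, w=60) → cum 80
  km 14 (Fenton, w=3) → cum 83
  km 27 (Denby, w=60) → cum 143  ≥ 106.5 → median here
  km 28 (Brookfield, w=55) → cum 198
  km 34 (Elwood, w=15) → cum 213
Optimal location: km 27.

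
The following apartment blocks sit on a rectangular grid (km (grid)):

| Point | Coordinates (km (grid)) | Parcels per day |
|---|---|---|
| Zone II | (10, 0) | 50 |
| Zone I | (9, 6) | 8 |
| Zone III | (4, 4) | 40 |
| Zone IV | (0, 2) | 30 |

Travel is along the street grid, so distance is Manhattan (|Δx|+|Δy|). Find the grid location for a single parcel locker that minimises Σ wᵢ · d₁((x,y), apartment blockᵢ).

Manhattan distance separates: Σwᵢ(|x−xᵢ|+|y−yᵢ|) = Σwᵢ|x−xᵢ| + Σwᵢ|y−yᵢ|, so x and y are optimised independently as 1-D weighted medians.
Total weight W = 128; half = 64.
x-coordinate, sorted with cumulative weight:
  x=0 (Zone IV, w=30) cum 30
  x=4 (Zone III, w=40) cum 70  ← median
  x=9 (Zone I, w=8) cum 78
  x=10 (Zone II, w=50) cum 128
⇒ x* = 4
y-coordinate, sorted with cumulative weight:
  y=0 (Zone II, w=50) cum 50
  y=2 (Zone IV, w=30) cum 80  ← median
  y=4 (Zone III, w=40) cum 120
  y=6 (Zone I, w=8) cum 128
⇒ y* = 2

(4, 2)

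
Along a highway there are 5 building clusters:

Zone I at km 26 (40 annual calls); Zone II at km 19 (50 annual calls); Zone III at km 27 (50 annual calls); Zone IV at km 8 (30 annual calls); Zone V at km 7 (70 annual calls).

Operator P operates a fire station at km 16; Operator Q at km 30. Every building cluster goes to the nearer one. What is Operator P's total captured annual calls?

150

The indifferent point is the midpoint (16+30)/2 = 23; building clusters left of it (closer to Operator P at 16) go to Operator P, those right go to Operator Q.
  Zone V at 7 (w=70) → Operator P
  Zone IV at 8 (w=30) → Operator P
  Zone II at 19 (w=50) → Operator P
  Zone I at 26 (w=40) → Operator Q
  Zone III at 27 (w=50) → Operator Q
Operator P captures 150; Operator Q captures 90.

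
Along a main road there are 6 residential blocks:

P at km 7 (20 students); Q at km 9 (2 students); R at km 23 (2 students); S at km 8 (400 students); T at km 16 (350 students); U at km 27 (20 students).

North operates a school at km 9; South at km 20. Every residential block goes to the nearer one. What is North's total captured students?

422

The indifferent point is the midpoint (9+20)/2 = 14.5; residential blocks left of it (closer to North at 9) go to North, those right go to South.
  P at 7 (w=20) → North
  S at 8 (w=400) → North
  Q at 9 (w=2) → North
  T at 16 (w=350) → South
  R at 23 (w=2) → South
  U at 27 (w=20) → South
North captures 422; South captures 372.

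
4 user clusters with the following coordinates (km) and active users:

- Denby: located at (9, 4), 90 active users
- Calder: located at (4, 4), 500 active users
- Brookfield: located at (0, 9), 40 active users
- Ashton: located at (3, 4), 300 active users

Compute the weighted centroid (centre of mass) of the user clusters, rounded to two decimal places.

(3.99, 4.22)

The minimiser of Σwᵢ‖p−pᵢ‖² is the weighted centroid p* = (Σwᵢpᵢ)/(Σwᵢ).
Σwᵢ = 930.
Σwᵢxᵢ = 90·9 + 500·4 + 40·0 + 300·3 = 3710.
Σwᵢyᵢ = 90·4 + 500·4 + 40·9 + 300·4 = 3920.
x* = 3710/930 = 3.99, y* = 3920/930 = 4.22.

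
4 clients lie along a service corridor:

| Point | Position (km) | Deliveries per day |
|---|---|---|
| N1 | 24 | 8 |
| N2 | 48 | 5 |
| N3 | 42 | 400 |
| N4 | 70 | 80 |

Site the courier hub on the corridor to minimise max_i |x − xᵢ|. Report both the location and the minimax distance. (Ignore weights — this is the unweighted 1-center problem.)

location 47, max distance 23

The 1-center on a line is the midpoint of the two extreme points: leftmost at 24, rightmost at 70.
Optimal location = (24 + 70)/2 = 47; maximum distance = (70 − 24)/2 = 23.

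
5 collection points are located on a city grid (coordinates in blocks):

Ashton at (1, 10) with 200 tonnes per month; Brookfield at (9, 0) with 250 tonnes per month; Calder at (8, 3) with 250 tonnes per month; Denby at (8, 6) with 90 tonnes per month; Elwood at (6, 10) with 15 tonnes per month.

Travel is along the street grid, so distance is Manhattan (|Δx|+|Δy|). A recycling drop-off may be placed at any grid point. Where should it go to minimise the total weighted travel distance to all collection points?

(8, 3)

Manhattan distance separates: Σwᵢ(|x−xᵢ|+|y−yᵢ|) = Σwᵢ|x−xᵢ| + Σwᵢ|y−yᵢ|, so x and y are optimised independently as 1-D weighted medians.
Total weight W = 805; half = 402.5.
x-coordinate, sorted with cumulative weight:
  x=1 (Ashton, w=200) cum 200
  x=6 (Elwood, w=15) cum 215
  x=8 (Calder, w=250) cum 465  ← median
  x=8 (Denby, w=90) cum 555
  x=9 (Brookfield, w=250) cum 805
⇒ x* = 8
y-coordinate, sorted with cumulative weight:
  y=0 (Brookfield, w=250) cum 250
  y=3 (Calder, w=250) cum 500  ← median
  y=6 (Denby, w=90) cum 590
  y=10 (Ashton, w=200) cum 790
  y=10 (Elwood, w=15) cum 805
⇒ y* = 3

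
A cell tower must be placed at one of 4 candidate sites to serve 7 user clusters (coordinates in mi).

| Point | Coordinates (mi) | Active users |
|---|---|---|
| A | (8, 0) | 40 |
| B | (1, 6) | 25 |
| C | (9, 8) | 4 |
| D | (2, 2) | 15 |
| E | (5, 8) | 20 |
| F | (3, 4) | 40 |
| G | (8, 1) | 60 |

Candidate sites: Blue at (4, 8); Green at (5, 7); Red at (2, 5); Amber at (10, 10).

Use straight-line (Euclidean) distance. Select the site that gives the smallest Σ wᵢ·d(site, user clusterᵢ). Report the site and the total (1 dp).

Total weighted distance at each candidate:
  Blue (4, 8): total = 1231.4
  Green (5, 7): total = 1078.4
  Red (2, 5): total = 997.3
  Amber (10, 10): total = 1862.5
Minimum is at Red with total 997.3 mi.

Red, total 997.3 mi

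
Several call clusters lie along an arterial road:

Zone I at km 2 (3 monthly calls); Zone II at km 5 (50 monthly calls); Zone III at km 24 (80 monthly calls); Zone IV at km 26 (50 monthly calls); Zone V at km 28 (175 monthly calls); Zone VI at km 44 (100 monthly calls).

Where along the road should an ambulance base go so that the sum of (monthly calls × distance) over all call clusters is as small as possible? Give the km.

x = 28

For a sum of weighted absolute distances on a line, the optimum is the weighted median (not the mean). Total weight W = 458; half-weight = 229.
Sort by position and accumulate weight:
  km 2 (Zone I, w=3) → cum 3
  km 5 (Zone II, w=50) → cum 53
  km 24 (Zone III, w=80) → cum 133
  km 26 (Zone IV, w=50) → cum 183
  km 28 (Zone V, w=175) → cum 358  ≥ 229 → median here
  km 44 (Zone VI, w=100) → cum 458
Optimal location: km 28.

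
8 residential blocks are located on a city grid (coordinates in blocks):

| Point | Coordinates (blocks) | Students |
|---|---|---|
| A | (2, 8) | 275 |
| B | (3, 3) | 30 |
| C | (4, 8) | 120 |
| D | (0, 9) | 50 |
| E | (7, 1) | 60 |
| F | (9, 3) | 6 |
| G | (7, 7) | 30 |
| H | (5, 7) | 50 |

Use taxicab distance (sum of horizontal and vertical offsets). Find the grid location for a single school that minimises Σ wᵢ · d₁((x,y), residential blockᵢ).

(2, 8)

Manhattan distance separates: Σwᵢ(|x−xᵢ|+|y−yᵢ|) = Σwᵢ|x−xᵢ| + Σwᵢ|y−yᵢ|, so x and y are optimised independently as 1-D weighted medians.
Total weight W = 621; half = 310.5.
x-coordinate, sorted with cumulative weight:
  x=0 (D, w=50) cum 50
  x=2 (A, w=275) cum 325  ← median
  x=3 (B, w=30) cum 355
  x=4 (C, w=120) cum 475
  x=5 (H, w=50) cum 525
  x=7 (E, w=60) cum 585
  x=7 (G, w=30) cum 615
  x=9 (F, w=6) cum 621
⇒ x* = 2
y-coordinate, sorted with cumulative weight:
  y=1 (E, w=60) cum 60
  y=3 (B, w=30) cum 90
  y=3 (F, w=6) cum 96
  y=7 (G, w=30) cum 126
  y=7 (H, w=50) cum 176
  y=8 (A, w=275) cum 451  ← median
  y=8 (C, w=120) cum 571
  y=9 (D, w=50) cum 621
⇒ y* = 8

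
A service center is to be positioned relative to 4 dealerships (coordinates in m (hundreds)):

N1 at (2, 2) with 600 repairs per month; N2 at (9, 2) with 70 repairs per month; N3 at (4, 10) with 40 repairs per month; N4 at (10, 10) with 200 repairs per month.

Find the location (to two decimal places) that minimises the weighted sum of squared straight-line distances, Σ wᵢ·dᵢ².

(4.38, 4.11)

The minimiser of Σwᵢ‖p−pᵢ‖² is the weighted centroid p* = (Σwᵢpᵢ)/(Σwᵢ).
Σwᵢ = 910.
Σwᵢxᵢ = 600·2 + 70·9 + 40·4 + 200·10 = 3990.
Σwᵢyᵢ = 600·2 + 70·2 + 40·10 + 200·10 = 3740.
x* = 3990/910 = 4.38, y* = 3740/910 = 4.11.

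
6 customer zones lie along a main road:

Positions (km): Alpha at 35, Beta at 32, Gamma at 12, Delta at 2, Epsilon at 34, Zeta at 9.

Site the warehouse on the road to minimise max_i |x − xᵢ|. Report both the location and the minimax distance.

The 1-center on a line is the midpoint of the two extreme points: leftmost at 2, rightmost at 35.
Optimal location = (2 + 35)/2 = 18.5; maximum distance = (35 − 2)/2 = 16.5.

location 18.5, max distance 16.5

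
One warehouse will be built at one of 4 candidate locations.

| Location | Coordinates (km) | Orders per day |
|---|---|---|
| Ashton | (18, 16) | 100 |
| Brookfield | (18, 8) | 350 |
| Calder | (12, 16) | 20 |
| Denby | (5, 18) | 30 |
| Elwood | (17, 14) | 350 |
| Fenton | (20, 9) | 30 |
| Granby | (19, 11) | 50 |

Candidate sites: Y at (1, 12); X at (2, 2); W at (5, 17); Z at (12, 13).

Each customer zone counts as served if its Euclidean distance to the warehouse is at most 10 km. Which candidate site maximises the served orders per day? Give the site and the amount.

Z, covering 930

Coverage radius r = 10 km; a point is covered iff (Δx)²+(Δy)² ≤ 10² = 100.
  Y (1, 12): covers {Denby} → 30
  X (2, 2): covers {none} → 0
  W (5, 17): covers {Calder, Denby} → 50
  Z (12, 13): covers {Ashton, Brookfield, Calder, Denby, Elwood, Fenton, Granby} → 930
Maximum coverage at Z: 930 orders per day.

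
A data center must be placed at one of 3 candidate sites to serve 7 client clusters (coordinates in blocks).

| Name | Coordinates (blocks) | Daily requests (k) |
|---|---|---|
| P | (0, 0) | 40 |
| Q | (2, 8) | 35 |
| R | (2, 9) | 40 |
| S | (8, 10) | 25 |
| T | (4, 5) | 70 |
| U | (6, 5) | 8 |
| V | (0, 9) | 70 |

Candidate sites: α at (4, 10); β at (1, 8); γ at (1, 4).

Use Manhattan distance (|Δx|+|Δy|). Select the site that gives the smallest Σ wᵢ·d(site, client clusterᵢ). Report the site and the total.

Total weighted distance at each candidate:
  α (4, 10): total = 1676
  β (1, 8): total = 1324
  γ (1, 4): total = 1688
Minimum is at β with total 1324 blocks.

β, total 1324 blocks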